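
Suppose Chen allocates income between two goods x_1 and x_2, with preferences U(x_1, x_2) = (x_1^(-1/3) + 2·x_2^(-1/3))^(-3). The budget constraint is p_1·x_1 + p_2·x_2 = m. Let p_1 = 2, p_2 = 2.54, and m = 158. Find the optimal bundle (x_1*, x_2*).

x_1* = 28.3627, x_2* = 39.8719

Substitute x_2 = (x_2/x_1)·x_1 into the budget: x_1* = m/(p_1 + p_2·(x_2/x_1)).
Numerically x_2/x_1 = 1.405788, so x_1* = 158/(2 + 2.54·1.405788) = 28.3627 and x_2* = 1.405788·28.3627 = 39.8719.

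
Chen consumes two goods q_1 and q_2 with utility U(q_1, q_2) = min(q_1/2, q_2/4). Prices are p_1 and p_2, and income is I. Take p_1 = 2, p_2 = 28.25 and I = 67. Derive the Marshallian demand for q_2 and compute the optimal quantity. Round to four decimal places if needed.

q_2* = 2.2906

With perfect complements, no substitution: consume in ratio q_1:q_2 = 2:4.
Budget: p_1·q_1 + p_2·2·q_1 = I, so (2·p_1 + 4·p_2)·q_1 = 2·I.
Demand: q_1*(p_1,p_2,I) = 2·I/(2·p_1 + 4·p_2), q_2* = 4·I/(2·p_1 + 4·p_2).
Here 2·2 + 4·28.25 = 117, giving q_2* = 2.2906.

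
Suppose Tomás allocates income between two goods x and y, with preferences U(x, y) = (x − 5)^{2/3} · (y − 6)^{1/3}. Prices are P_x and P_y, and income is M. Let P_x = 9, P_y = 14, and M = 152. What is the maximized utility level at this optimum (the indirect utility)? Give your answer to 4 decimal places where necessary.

MRS = 2·(y−6)/(x−5). Tangency with P_x/P_y gives y−6 = (1/2)·(P_x/P_y)·(x−5).
Substituting into the budget: x* = 5 + 2/3·(M − 5·P_x − 6·P_y)/P_x, and y* = 6 + 1/3·(…)/P_y.
Discretionary income = 152 − 5·9 − 6·14 = 23; x* = 5 + 2/3·23/9 = 6.7037; y* = 6 + 1/3·23/14 = 6.5476.
Utility at the optimum: U(6.7037, 6.5476) = 1.167.

V = 1.167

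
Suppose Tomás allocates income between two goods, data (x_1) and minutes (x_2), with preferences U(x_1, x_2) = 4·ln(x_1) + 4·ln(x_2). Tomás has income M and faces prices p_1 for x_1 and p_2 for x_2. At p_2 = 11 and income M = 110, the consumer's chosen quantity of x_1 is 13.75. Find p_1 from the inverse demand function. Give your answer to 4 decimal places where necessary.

The MRS is x_2/x_1. Set MRS = p_1/p_2.
Rearranging, p_2·x_2 = p_1·x_1. Substituting into the budget gives p_1·x_1·(1 + 1) = M.
Demand: x_1*(p_1,p_2,M) = 0.5·M/p_1 and x_2* = 0.5·M/p_2.
Set x_1* = 13.75 in the demand function and solve for p_1: p_1 = 4.

p_1 = 4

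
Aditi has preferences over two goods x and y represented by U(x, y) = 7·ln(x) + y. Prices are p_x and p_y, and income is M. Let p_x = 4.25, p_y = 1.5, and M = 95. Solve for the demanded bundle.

Set MRS = p_x/p_y: (7/x)/1 = p_x/p_y.
So x*(p_x,p_y) = 7·p_y/p_x, independent of income; and y* = (M − 7·p_y)/p_y.
At the given prices: x* = 7·1.5/4.25 = 2.4706, and y* = 56.3333.

x* = 2.4706, y* = 56.3333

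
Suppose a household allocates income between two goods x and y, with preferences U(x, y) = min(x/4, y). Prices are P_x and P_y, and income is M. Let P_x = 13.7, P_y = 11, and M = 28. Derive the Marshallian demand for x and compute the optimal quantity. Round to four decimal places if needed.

Leontief preferences: the optimum is at the kink where x/4 = y/1, i.e. y = (1/4)·x.
Budget: P_x·x + P_y·(1/4)·x = M, so (4·P_x + P_y)·x = 4·M.
Demand: x*(P_x,P_y,M) = 4·M/(4·P_x + P_y), y* = M/(4·P_x + P_y).
Here 4·13.7 + 11 = 65.8, giving x* = 1.7021.

x* = 1.7021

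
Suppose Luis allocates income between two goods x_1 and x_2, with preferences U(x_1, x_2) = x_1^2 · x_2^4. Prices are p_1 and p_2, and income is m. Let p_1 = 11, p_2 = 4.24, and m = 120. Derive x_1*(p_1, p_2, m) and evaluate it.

x_1* = 3.6364

The MRS is (1/2)·x_2/x_1. Set MRS = p_1/p_2.
So 2·p_2·x_2 = 4·p_1·x_1; combined with the budget, a share 1/3 of income goes to x_1.
Demand: x_1*(p_1,p_2,m) = 1/3·m/p_1 and x_2* = 2/3·m/p_2.
At p_1=11, p_2=4.24, m=120: x_1* = 1/3·120/11 = 3.6364.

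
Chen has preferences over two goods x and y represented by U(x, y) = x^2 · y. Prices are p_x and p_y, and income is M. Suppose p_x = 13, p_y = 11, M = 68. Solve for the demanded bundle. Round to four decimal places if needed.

x* = 3.4872, y* = 2.0606

The MRS is 2·y/x. Set MRS = p_x/p_y.
Rearranging, p_y·y = (1/2)·p_x·x. Substituting into the budget gives p_x·x·(1 + (1/2)) = M.
Demand: x*(p_x,p_y,M) = 2/3·M/p_x and y* = 1/3·M/p_y.
At p_x=13, p_y=11, M=68: x* = 2/3·68/13 = 3.4872, y* = 2.0606.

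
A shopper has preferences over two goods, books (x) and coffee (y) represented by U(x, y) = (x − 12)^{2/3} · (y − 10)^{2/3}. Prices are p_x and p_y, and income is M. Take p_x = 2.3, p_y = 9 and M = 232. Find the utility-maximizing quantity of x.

After buying the subsistence bundle (12, 10), a share 0.5 of the remaining income goes to x: x* = 12 + 0.5·(M − 12p_x − 10p_y)/p_x.
Discretionary income = 232 − 12·2.3 − 10·9 = 114.4; x* = 12 + 0.5·114.4/2.3 = 36.8696.

x* = 36.8696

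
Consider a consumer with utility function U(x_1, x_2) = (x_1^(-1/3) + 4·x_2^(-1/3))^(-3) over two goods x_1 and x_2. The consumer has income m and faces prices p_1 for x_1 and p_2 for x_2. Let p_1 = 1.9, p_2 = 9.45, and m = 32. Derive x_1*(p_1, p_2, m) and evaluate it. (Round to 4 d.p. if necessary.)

MU_x_1 ∝ x_1^(-4/3), MU_x_2 ∝ 4·x_2^(-4/3), so MRS = (1/4)·(x_2/x_1)^(4/3) = p_1/p_2.
Hence x_2/x_1 = (4·p_1/p_2)^(1/(4/3)), i.e. raised to the 0.75 power.
With the ratio pinned down, the budget gives x_1* = m/(p_1 + p_2·(x_2/x_1)) and x_2* = (x_2/x_1)·x_1*.
Numerically x_2/x_1 = 0.849252, so x_1* = 32/(1.9 + 9.45·0.849252) = 3.224.

x_1* = 3.224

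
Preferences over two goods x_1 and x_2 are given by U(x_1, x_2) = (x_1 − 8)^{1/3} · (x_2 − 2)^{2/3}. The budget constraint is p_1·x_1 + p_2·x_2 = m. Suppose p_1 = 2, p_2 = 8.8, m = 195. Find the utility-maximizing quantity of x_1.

MRS = (1/2)·(x_2−2)/(x_1−8). Tangency with p_1/p_2 gives x_2−2 = 2·(p_1/p_2)·(x_1−8).
After buying the subsistence bundle (8, 2), a share 1/3 of the remaining income goes to x_1: x_1* = 8 + 1/3·(m − 8p_1 − 2p_2)/p_1.
Discretionary income = 195 − 8·2 − 2·8.8 = 161.4; x_1* = 8 + 1/3·161.4/2 = 34.9.

x_1* = 34.9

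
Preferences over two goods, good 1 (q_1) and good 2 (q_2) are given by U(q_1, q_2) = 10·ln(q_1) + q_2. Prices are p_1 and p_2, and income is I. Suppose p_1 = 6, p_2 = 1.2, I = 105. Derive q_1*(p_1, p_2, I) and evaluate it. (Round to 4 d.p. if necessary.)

At the given prices: q_1* = 10·1.2/6 = 2.

q_1* = 2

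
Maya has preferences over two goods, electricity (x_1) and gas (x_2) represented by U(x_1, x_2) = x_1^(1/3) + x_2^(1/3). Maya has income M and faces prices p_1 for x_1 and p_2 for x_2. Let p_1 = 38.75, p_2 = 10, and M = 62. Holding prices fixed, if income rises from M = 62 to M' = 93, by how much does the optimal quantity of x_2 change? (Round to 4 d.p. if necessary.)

MU_x_1 ∝ x_1^(-2/3), MU_x_2 ∝ x_2^(-2/3), so MRS = (x_2/x_1)^(2/3) = p_1/p_2.
Hence x_2/x_1 = (p_1/p_2)^(1/(2/3)), i.e. raised to the 1.5 power.
With the ratio pinned down, the budget gives x_1* = M/(p_1 + p_2·(x_2/x_1)) and x_2* = (x_2/x_1)·x_1*.
Numerically x_2/x_1 = 7.627945, so x_1* = 62/(38.75 + 10·7.627945) = 0.539 and x_2* = 7.627945·0.539 = 4.1114.
At M' = 93: x_2* = 6.1671. Change: 6.1671 − 4.1114 = 2.0557.

Δx_2* = 2.0557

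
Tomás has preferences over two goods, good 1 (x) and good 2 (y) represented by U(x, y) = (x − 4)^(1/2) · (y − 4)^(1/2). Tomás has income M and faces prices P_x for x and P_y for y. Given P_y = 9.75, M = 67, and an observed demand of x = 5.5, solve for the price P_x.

P_x = 4

Let x' = x−4, y' = y−4. MRS = y'/x' = P_x/P_y.
After buying the subsistence bundle (4, 4), a share 0.5 of the remaining income goes to x: x* = 4 + 0.5·(M − 4P_x − 4P_y)/P_x.
Set x* = 5.5 in the demand function and solve for P_x: P_x = 4.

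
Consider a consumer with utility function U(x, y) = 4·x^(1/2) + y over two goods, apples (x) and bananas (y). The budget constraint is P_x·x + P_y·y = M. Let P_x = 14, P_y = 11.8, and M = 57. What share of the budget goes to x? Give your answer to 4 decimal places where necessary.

share on x = 0.6979

Utility is quasi-linear in y; the FOC for x is 2/√x = P_x/P_y.
Solve: √x = 2·P_y/P_x, so x*(P_x,P_y) = (2·P_y/P_x)², and y* = (M − P_x·x*)/P_y.
Plugging in: x* = (2·11.8/14)² = 2.8416, y* = 1.4591.
Expenditure on x: 14·2.8416 = 39.7829; share = 0.6979.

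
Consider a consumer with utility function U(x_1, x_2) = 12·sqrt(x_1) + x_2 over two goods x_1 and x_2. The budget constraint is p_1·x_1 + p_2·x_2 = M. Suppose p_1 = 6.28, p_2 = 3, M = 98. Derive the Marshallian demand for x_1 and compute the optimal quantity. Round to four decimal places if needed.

MU_x_1 = 6/√x_1, MU_x_2 = 1. Tangency: 6/√x_1 = p_1/p_2.
Thus x_1* = (6·p_2/p_1)² — independent of M — with the rest of income spent on x_2.
Plugging in: x_1* = (6·3/6.28)² = 8.2153.

x_1* = 8.2153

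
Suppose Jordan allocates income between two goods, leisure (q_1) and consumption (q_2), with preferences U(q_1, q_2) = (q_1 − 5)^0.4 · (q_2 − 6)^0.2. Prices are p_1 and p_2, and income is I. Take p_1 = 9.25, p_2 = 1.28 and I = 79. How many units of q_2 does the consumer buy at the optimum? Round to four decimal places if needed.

Let q_1' = q_1−5, q_2' = q_2−6. MRS = 2·q_2'/q_1' = p_1/p_2.
Substituting into the budget: q_1* = 5 + 2/3·(I − 5·p_1 − 6·p_2)/p_1, and q_2* = 6 + 1/3·(…)/p_2.
Discretionary income = 79 − 5·9.25 − 6·1.28 = 25.07; q_2* = 6 + 1/3·25.07/1.28 = 12.5286.

q_2* = 12.5286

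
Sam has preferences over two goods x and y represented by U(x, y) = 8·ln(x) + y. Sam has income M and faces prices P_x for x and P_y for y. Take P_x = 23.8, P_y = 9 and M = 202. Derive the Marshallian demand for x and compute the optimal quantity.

MU_x = 8/x, MU_y = 1. Tangency: 8/x = P_x/P_y.
So x*(P_x,P_y) = 8·P_y/P_x, independent of income; and y* = (M − 8·P_y)/P_y.
At the given prices: x* = 8·9/23.8 = 3.0252.

x* = 3.0252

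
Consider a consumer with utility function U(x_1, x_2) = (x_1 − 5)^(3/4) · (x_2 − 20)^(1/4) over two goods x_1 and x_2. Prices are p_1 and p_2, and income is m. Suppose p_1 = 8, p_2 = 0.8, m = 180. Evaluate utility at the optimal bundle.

V = 15.7077

This is Cobb-Douglas in (x_1−5, x_2−20): tangency gives 0.75·p_2·(x_2−20) = 0.25·p_1·(x_1−5).
After buying the subsistence bundle (5, 20), a share 0.75 of the remaining income goes to x_1: x_1* = 5 + 0.75·(m − 5p_1 − 20p_2)/p_1.
Discretionary income = 180 − 5·8 − 20·0.8 = 124; x_1* = 5 + 0.75·124/8 = 16.625; x_2* = 20 + 0.25·124/0.8 = 58.75.
Utility at the optimum: U(16.625, 58.75) = 15.7077.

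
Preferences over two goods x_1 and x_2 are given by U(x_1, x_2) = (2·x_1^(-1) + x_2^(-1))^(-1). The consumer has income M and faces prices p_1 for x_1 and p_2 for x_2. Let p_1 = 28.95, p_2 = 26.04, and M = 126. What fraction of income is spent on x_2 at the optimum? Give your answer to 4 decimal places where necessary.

share on x_2 = 0.4014

From the CES first-order condition, 2·(x_2/x_1)^(2) = p_1/p_2.
Solve for the ratio: x_2/x_1 = [(1/2)·p_1/p_2]^(0.5).
With the ratio pinned down, the budget gives x_1* = M/(p_1 + p_2·(x_2/x_1)) and x_2* = (x_2/x_1)·x_1*.
Numerically x_2/x_1 = 0.745571, so x_1* = 126/(28.95 + 26.04·0.745571) = 2.6052 and x_2* = 0.745571·2.6052 = 1.9424.
Expenditure on x_2: 26.04·1.9424 = 50.5792; share = 0.4014.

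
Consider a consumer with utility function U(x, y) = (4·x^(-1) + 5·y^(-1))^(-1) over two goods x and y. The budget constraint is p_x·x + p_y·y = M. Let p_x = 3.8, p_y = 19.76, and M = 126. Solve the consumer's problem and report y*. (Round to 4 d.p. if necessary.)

y* = 4.5801

MU_x ∝ 4·x^(-2), MU_y ∝ 5·y^(-2), so MRS = (4/5)·(y/x)^(2) = p_x/p_y.
Hence y/x = ((5/4)·p_x/p_y)^(1/(2)), i.e. raised to the 0.5 power.
With the ratio pinned down, the budget gives x* = M/(p_x + p_y·(y/x)) and y* = (y/x)·x*.
Numerically y/x = 0.49029, so x* = 126/(3.8 + 19.76·0.49029) = 9.3415 and y* = 0.49029·9.3415 = 4.5801.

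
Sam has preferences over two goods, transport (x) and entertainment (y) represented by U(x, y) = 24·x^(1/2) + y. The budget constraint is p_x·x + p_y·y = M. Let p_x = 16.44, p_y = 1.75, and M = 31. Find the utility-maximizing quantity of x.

Utility is quasi-linear in y; the FOC for x is 12/√x = p_x/p_y.
Solve: √x = 12·p_y/p_x, so x*(p_x,p_y) = (12·p_y/p_x)², and y* = (M − p_x·x*)/p_y.
Plugging in: x* = (12·1.75/16.44)² = 1.6317.

x* = 1.6317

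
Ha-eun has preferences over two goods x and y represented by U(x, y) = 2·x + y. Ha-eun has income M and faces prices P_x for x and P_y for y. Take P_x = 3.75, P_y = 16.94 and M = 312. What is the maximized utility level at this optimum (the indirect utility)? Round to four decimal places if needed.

x gives more utility per dollar, so spend all income on x: x* = M/P_x, y* = 0.
Numerically: x* = 83.2, y* = 0.
Utility at the optimum: U(83.2, 0) = 166.4.

V = 166.4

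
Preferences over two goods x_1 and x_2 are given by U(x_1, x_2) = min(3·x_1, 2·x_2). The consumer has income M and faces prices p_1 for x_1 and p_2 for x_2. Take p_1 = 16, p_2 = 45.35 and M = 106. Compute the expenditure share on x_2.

Leontief preferences: the optimum is at the kink where x_1/2 = x_2/3, i.e. x_2 = (3/2)·x_1.
Budget: p_1·x_1 + p_2·(3/2)·x_1 = M, so (2·p_1 + 3·p_2)·x_1 = 2·M.
Demand: x_1*(p_1,p_2,M) = 2·M/(2·p_1 + 3·p_2), x_2* = 3·M/(2·p_1 + 3·p_2).
Here 2·16 + 3·45.35 = 168.05, giving x_1* = 1.2615 and x_2* = 1.8923.
Expenditure on x_2: 45.35·1.8923 = 85.8155; share = 0.8096.

share on x_2 = 0.8096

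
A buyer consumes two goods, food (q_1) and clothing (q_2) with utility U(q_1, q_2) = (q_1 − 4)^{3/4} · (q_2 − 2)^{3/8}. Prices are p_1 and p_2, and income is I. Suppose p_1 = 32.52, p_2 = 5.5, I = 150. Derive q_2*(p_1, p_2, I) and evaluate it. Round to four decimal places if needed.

Discretionary income = 150 − 4·32.52 − 2·5.5 = 8.92; q_2* = 2 + 1/3·8.92/5.5 = 2.5406.

q_2* = 2.5406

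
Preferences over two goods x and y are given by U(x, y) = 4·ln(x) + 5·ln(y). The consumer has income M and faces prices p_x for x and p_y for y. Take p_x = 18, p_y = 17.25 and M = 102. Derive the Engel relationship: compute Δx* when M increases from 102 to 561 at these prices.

Δx* = 11.3333

Demand: x*(p_x,p_y,M) = 4/9·M/p_x and y* = 5/9·M/p_y.
At p_x=18, p_y=17.25, M=102: x* = 4/9·102/18 = 2.5185.
At M' = 561: x* = 13.8519. Change: 13.8519 − 2.5185 = 11.3333.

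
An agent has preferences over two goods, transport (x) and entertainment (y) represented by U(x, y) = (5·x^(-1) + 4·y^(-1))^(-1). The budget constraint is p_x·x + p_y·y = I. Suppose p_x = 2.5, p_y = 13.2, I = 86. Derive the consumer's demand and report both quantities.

x* = 11.2594, y* = 4.3827

Substitute y = (y/x)·x into the budget: x* = I/(p_x + p_y·(y/x)).
Numerically y/x = 0.389249, so x* = 86/(2.5 + 13.2·0.389249) = 11.2594 and y* = 0.389249·11.2594 = 4.3827.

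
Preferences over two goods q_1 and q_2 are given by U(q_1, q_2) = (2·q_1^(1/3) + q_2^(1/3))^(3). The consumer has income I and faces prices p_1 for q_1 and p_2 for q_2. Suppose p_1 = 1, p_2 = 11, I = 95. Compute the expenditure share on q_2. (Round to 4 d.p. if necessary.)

MRS = MU_q_1/MU_q_2 = 2·(q_2/q_1)^(2/3). Set equal to p_1/p_2.
Solve for the ratio: q_2/q_1 = [(1/2)·p_1/p_2]^(1.5).
With the ratio pinned down, the budget gives q_1* = I/(p_1 + p_2·(q_2/q_1)) and q_2* = (q_2/q_1)·q_1*.
Numerically q_2/q_1 = 0.009691, so q_1* = 95/(1 + 11·0.009691) = 85.8485 and q_2* = 0.009691·85.8485 = 0.832.
Expenditure on q_2: 11·0.832 = 9.1515; share = 0.0963.

share on q_2 = 0.0963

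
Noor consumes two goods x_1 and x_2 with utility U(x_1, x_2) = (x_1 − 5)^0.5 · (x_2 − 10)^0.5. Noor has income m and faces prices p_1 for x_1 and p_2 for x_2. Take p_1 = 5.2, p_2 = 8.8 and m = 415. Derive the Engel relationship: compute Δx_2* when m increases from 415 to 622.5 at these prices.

Δx_2* = 11.7898

MRS = (x_2−10)/(x_1−5). Tangency with p_1/p_2 gives x_2−10 = (p_1/p_2)·(x_1−5).
Substituting into the budget: x_1* = 5 + 0.5·(m − 5·p_1 − 10·p_2)/p_1, and x_2* = 10 + 0.5·(…)/p_2.
Discretionary income = 415 − 5·5.2 − 10·8.8 = 301; x_2* = 10 + 0.5·301/8.8 = 27.1023.
At m' = 622.5: x_2* = 38.892. Change: 38.892 − 27.1023 = 11.7898.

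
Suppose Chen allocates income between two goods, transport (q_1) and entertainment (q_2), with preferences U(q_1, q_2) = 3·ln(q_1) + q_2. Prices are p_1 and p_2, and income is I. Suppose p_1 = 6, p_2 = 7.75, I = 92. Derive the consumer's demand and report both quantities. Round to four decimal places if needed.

Set MRS = p_1/p_2: (3/q_1)/1 = p_1/p_2.
So q_1*(p_1,p_2) = 3·p_2/p_1, independent of income; and q_2* = (I − 3·p_2)/p_2.
At the given prices: q_1* = 3·7.75/6 = 3.875, and q_2* = 8.871.

q_1* = 3.875, q_2* = 8.871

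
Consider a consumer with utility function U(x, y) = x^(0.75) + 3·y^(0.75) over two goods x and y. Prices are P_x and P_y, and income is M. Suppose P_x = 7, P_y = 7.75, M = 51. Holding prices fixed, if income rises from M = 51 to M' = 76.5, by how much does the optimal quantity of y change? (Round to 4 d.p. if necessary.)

Δy* = 3.2361

Substitute y = (y/x)·x into the budget: x* = M/(P_x + P_y·(y/x)).
Numerically y/x = 53.910129, so x* = 51/(7 + 7.75·53.910129) = 0.1201 and y* = 53.910129·0.1201 = 6.4722.
At M' = 76.5: y* = 9.7083. Change: 9.7083 − 6.4722 = 3.2361.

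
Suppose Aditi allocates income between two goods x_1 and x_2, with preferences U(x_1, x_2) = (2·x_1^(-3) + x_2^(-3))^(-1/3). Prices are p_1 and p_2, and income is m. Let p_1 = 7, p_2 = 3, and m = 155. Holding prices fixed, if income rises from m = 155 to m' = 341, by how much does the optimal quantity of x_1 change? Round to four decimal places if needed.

MU_x_1 ∝ 2·x_1^(-4), MU_x_2 ∝ x_2^(-4), so MRS = 2·(x_2/x_1)^(4) = p_1/p_2.
Solve for the ratio: x_2/x_1 = [(1/2)·p_1/p_2]^(0.25).
With the ratio pinned down, the budget gives x_1* = m/(p_1 + p_2·(x_2/x_1)) and x_2* = (x_2/x_1)·x_1*.
Numerically x_2/x_1 = 1.03929, so x_1* = 155/(7 + 3·1.03929) = 15.3194.
At m' = 341: x_1* = 33.7027. Change: 33.7027 − 15.3194 = 18.3833.

Δx_1* = 18.3833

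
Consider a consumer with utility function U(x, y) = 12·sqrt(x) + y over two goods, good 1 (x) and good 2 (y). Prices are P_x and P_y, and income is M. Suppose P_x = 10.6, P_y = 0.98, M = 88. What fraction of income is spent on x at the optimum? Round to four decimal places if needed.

share on x = 0.0371

Set MRS = P_x/P_y: 6·x^(−1/2) = P_x/P_y.
Thus x* = (6·P_y/P_x)² — independent of M — with the rest of income spent on y.
Plugging in: x* = (6·0.98/10.6)² = 0.3077, y* = 86.4676.
Expenditure on x: 10.6·0.3077 = 3.2617; share = 0.0371.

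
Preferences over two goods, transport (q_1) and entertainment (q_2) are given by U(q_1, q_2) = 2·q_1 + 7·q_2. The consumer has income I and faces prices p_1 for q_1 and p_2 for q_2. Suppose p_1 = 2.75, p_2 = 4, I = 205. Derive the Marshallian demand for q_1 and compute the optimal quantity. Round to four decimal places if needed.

Linear utility — the consumer picks whichever good has higher MU/price: 2/2.75 = 0.7273 vs 7/4 = 1.75.
q_2 gives more utility per dollar, so spend all income on q_2: q_2* = I/p_2, q_1* = 0.
Numerically: q_1* = 0, q_2* = 51.25.

q_1* = 0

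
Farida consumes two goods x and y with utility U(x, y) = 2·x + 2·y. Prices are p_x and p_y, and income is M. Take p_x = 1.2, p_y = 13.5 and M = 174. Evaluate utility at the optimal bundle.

Perfect substitutes: compare marginal utility per dollar. 2/p_x vs 2/p_y → 1.6667 vs 0.1481.
x gives more utility per dollar, so spend all income on x: x* = M/p_x, y* = 0.
Numerically: x* = 145, y* = 0.
Utility at the optimum: U(145, 0) = 290.

V = 290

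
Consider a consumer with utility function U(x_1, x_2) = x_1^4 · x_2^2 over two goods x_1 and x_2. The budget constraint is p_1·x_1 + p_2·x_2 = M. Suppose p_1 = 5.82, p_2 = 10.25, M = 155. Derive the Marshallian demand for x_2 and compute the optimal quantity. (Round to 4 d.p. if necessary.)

The MRS is 2·x_2/x_1. Set MRS = p_1/p_2.
Rearranging, p_2·x_2 = (1/2)·p_1·x_1. Substituting into the budget gives p_1·x_1·(1 + (1/2)) = M.
Demand: x_1*(p_1,p_2,M) = 2/3·M/p_1 and x_2* = 1/3·M/p_2.
At p_1=5.82, p_2=10.25, M=155: x_2* = 1/3·155/10.25 = 5.0407.

x_2* = 5.0407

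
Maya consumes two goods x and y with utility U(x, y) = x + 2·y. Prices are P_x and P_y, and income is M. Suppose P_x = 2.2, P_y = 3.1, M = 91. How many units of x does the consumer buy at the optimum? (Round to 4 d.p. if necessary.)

x* = 0

Linear utility — the consumer picks whichever good has higher MU/price: 1/2.2 = 0.4545 vs 2/3.1 = 0.6452.
y gives more utility per dollar, so spend all income on y: y* = M/P_y, x* = 0.
Numerically: x* = 0, y* = 29.3548.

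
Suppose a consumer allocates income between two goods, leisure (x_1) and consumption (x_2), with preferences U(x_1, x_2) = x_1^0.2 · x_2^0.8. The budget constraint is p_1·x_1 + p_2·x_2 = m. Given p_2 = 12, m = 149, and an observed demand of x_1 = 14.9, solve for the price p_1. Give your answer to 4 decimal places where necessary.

The MRS is (1/4)·x_2/x_1. Set MRS = p_1/p_2.
So 0.2·p_2·x_2 = 0.8·p_1·x_1; combined with the budget, a share 0.2 of income goes to x_1.
Demand: x_1*(p_1,p_2,m) = 0.2·m/p_1 and x_2* = 0.8·m/p_2.
Set x_1* = 14.9 in the demand function and solve for p_1: p_1 = 2.

p_1 = 2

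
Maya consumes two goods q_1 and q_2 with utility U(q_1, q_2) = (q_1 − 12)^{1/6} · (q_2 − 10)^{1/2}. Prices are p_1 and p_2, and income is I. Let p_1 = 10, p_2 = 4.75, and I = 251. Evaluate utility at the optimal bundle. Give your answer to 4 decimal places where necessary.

Discretionary income = 251 − 12·10 − 10·4.75 = 83.5; q_1* = 12 + 0.25·83.5/10 = 14.0875; q_2* = 10 + 0.75·83.5/4.75 = 23.1842.
Utility at the optimum: U(14.0875, 23.1842) = 4.1049.

V = 4.1049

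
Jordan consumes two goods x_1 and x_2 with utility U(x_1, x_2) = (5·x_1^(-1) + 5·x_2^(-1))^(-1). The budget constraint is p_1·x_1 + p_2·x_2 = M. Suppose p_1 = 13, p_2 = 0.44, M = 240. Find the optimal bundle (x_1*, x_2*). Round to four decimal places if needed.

x_1* = 15.5929, x_2* = 84.7562

From the CES first-order condition, (x_2/x_1)^(2) = p_1/p_2.
Solve for the ratio: x_2/x_1 = [p_1/p_2]^(0.5).
Substitute x_2 = (x_2/x_1)·x_1 into the budget: x_1* = M/(p_1 + p_2·(x_2/x_1)).
Numerically x_2/x_1 = 5.435573, so x_1* = 240/(13 + 0.44·5.435573) = 15.5929 and x_2* = 5.435573·15.5929 = 84.7562.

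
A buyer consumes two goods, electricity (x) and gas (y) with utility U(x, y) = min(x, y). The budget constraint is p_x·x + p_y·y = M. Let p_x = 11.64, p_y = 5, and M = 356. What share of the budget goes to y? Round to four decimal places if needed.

Leontief preferences: the optimum is at the kink where x/1 = y/1, i.e. y = x.
Budget: p_x·x + p_y·x = M, so (p_x + p_y)·x = M.
Demand: x*(p_x,p_y,M) = M/(p_x + p_y), y* = M/(p_x + p_y).
Here 11.64 + 5 = 16.64, giving x* = 21.3942 and y* = 21.3942.
Expenditure on y: 5·21.3942 = 106.9712; share = 0.3005.

share on y = 0.3005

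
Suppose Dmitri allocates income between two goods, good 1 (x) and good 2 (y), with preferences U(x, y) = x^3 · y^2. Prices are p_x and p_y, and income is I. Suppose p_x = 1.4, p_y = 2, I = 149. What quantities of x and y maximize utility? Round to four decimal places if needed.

The MRS is (3/2)·y/x. Set MRS = p_x/p_y.
Rearranging, p_y·y = (2/3)·p_x·x. Substituting into the budget gives p_x·x·(1 + (2/3)) = I.
Demand: x*(p_x,p_y,I) = 0.6·I/p_x and y* = 0.4·I/p_y.
At p_x=1.4, p_y=2, I=149: x* = 0.6·149/1.4 = 63.8571, y* = 29.8.

x* = 63.8571, y* = 29.8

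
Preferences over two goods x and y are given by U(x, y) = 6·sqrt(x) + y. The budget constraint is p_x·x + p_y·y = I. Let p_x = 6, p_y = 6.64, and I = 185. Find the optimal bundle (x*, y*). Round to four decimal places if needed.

x* = 11.0224, y* = 17.9014

Set MRS = p_x/p_y: 3·x^(−1/2) = p_x/p_y.
Thus x* = (3·p_y/p_x)² — independent of I — with the rest of income spent on y.
Plugging in: x* = (3·6.64/6)² = 11.0224, y* = 17.9014.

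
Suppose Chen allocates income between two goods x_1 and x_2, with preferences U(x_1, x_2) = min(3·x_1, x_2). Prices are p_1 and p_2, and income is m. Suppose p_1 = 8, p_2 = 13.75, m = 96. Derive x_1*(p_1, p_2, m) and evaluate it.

x_1* = 1.9492

Here 8 + 3·13.75 = 49.25, giving x_1* = 1.9492.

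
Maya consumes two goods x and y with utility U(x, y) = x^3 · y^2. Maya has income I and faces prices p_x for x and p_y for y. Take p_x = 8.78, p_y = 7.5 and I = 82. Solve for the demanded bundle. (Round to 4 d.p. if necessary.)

x* = 5.6036, y* = 4.3733

Demand: x*(p_x,p_y,I) = 0.6·I/p_x and y* = 0.4·I/p_y.
At p_x=8.78, p_y=7.5, I=82: x* = 0.6·82/8.78 = 5.6036, y* = 4.3733.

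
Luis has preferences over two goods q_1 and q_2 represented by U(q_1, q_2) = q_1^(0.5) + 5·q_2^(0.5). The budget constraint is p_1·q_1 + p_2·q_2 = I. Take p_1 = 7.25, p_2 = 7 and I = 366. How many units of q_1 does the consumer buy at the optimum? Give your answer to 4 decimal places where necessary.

From the CES first-order condition, (1/5)·(q_2/q_1)^(0.5) = p_1/p_2.
Hence q_2/q_1 = (5·p_1/p_2)^(1/(0.5)), i.e. raised to the 2 power.
Substitute q_2 = (q_2/q_1)·q_1 into the budget: q_1* = I/(p_1 + p_2·(q_2/q_1)).
Numerically q_2/q_1 = 26.817602, so q_1* = 366/(7.25 + 7·26.817602) = 1.8772.

q_1* = 1.8772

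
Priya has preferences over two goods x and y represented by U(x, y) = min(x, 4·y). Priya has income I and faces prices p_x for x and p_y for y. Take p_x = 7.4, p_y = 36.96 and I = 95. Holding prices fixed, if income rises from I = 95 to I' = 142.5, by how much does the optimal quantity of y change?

Leontief preferences: the optimum is at the kink where x/4 = y/1, i.e. y = (1/4)·x.
Budget: p_x·x + p_y·(1/4)·x = I, so (4·p_x + p_y)·x = 4·I.
Demand: x*(p_x,p_y,I) = 4·I/(4·p_x + p_y), y* = I/(4·p_x + p_y).
Here 4·7.4 + 36.96 = 66.56, giving y* = 1.4273.
At I' = 142.5: y* = 2.1409. Change: 2.1409 − 1.4273 = 0.7136.

Δy* = 0.7136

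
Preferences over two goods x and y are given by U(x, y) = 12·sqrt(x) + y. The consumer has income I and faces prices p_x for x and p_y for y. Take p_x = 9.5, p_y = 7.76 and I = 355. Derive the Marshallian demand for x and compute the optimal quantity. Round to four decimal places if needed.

MU_x = 6/√x, MU_y = 1. Tangency: 6/√x = p_x/p_y.
Solve: √x = 6·p_y/p_x, so x*(p_x,p_y) = (6·p_y/p_x)², and y* = (I − p_x·x*)/p_y.
Plugging in: x* = (6·7.76/9.5)² = 24.0203.

x* = 24.0203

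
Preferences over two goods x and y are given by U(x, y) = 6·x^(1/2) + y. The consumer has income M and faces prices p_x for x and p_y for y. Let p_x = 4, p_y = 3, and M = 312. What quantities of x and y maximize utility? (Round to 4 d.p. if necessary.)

Plugging in: x* = (3·3/4)² = 5.0625, y* = 97.25.

x* = 5.0625, y* = 97.25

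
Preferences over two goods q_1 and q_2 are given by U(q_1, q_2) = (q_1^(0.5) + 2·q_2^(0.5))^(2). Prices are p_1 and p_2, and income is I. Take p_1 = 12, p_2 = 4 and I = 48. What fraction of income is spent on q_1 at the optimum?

share on q_1 = 0.0769

MRS = MU_q_1/MU_q_2 = (1/2)·(q_2/q_1)^(0.5). Set equal to p_1/p_2.
Solve for the ratio: q_2/q_1 = [2·p_1/p_2]^(2).
Substitute q_2 = (q_2/q_1)·q_1 into the budget: q_1* = I/(p_1 + p_2·(q_2/q_1)).
Numerically q_2/q_1 = 36, so q_1* = 48/(12 + 4·36) = 0.3077 and q_2* = 36·0.3077 = 11.0769.
Expenditure on q_1: 12·0.3077 = 3.6923; share = 0.0769.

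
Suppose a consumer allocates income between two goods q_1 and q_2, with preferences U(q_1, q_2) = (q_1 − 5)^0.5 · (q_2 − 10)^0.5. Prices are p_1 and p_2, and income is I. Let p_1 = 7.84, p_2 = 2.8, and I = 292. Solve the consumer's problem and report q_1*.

q_1* = 19.3367

After buying the subsistence bundle (5, 10), a share 0.5 of the remaining income goes to q_1: q_1* = 5 + 0.5·(I − 5p_1 − 10p_2)/p_1.
Discretionary income = 292 − 5·7.84 − 10·2.8 = 224.8; q_1* = 5 + 0.5·224.8/7.84 = 19.3367.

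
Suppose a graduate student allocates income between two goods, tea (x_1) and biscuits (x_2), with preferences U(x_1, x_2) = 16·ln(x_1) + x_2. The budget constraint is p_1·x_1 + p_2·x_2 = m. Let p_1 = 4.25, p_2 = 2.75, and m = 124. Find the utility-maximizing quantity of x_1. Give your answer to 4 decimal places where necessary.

So x_1*(p_1,p_2) = 16·p_2/p_1, independent of income; and x_2* = (m − 16·p_2)/p_2.
At the given prices: x_1* = 16·2.75/4.25 = 10.3529.

x_1* = 10.3529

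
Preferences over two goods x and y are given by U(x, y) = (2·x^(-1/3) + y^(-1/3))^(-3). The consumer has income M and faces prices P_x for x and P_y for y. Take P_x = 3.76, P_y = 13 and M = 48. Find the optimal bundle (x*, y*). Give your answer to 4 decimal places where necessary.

MU_x ∝ 2·x^(-4/3), MU_y ∝ y^(-4/3), so MRS = 2·(y/x)^(4/3) = P_x/P_y.
Hence y/x = ((1/2)·P_x/P_y)^(1/(4/3)), i.e. raised to the 0.75 power.
With the ratio pinned down, the budget gives x* = M/(P_x + P_y·(y/x)) and y* = (y/x)·x*.
Numerically y/x = 0.23451, so x* = 48/(3.76 + 13·0.23451) = 7.0499 and y* = 0.23451·7.0499 = 1.6533.

x* = 7.0499, y* = 1.6533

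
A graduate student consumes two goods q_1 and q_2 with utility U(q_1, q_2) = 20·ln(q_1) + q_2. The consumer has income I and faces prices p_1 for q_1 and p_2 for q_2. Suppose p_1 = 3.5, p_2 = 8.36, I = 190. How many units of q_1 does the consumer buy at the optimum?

q_1* = 47.7714

At the given prices: q_1* = 20·8.36/3.5 = 47.7714.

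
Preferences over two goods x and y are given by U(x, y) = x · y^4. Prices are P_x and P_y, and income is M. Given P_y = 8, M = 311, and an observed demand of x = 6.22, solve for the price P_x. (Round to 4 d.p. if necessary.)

P_x = 10

Tangency: MRS = (1/4)·y/x = P_x/P_y.
So P_y·y = 4·P_x·x; combined with the budget, a share 0.2 of income goes to x.
Demand: x*(P_x,P_y,M) = 0.2·M/P_x and y* = 0.8·M/P_y.
Set x* = 6.22 in the demand function and solve for P_x: P_x = 10.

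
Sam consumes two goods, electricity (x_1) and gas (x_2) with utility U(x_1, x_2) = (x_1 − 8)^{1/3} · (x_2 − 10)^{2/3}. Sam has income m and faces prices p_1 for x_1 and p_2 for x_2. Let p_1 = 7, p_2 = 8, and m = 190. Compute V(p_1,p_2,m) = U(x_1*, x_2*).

This is Cobb-Douglas in (x_1−8, x_2−10): tangency gives 1/3·p_2·(x_2−10) = 2/3·p_1·(x_1−8).
Substituting into the budget: x_1* = 8 + 1/3·(m − 8·p_1 − 10·p_2)/p_1, and x_2* = 10 + 2/3·(…)/p_2.
Discretionary income = 190 − 8·7 − 10·8 = 54; x_1* = 8 + 1/3·54/7 = 10.5714; x_2* = 10 + 2/3·54/8 = 14.5.
Utility at the optimum: U(10.5714, 14.5) = 3.7342.

V = 3.7342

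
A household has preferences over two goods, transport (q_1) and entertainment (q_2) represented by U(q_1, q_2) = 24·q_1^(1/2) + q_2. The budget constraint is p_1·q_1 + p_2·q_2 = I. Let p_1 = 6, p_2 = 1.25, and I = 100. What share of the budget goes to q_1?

MU_q_1 = 12/√q_1, MU_q_2 = 1. Tangency: 12/√q_1 = p_1/p_2.
Thus q_1* = (12·p_2/p_1)² — independent of I — with the rest of income spent on q_2.
Plugging in: q_1* = (12·1.25/6)² = 6.25, q_2* = 50.
Expenditure on q_1: 6·6.25 = 37.5; share = 0.375.

share on q_1 = 0.375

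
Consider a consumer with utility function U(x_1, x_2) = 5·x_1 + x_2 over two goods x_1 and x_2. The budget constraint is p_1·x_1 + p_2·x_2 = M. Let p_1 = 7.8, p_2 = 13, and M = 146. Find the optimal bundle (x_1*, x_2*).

Linear utility — the consumer picks whichever good has higher MU/price: 5/7.8 = 0.641 vs 1/13 = 0.0769.
x_1 gives more utility per dollar, so spend all income on x_1: x_1* = M/p_1, x_2* = 0.
Numerically: x_1* = 18.7179, x_2* = 0.

x_1* = 18.7179, x_2* = 0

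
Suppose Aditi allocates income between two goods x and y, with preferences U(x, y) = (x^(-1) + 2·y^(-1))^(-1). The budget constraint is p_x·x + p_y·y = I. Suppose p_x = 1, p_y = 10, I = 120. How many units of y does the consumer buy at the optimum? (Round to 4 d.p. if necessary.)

y* = 9.8071

Substitute y = (y/x)·x into the budget: x* = I/(p_x + p_y·(y/x)).
Numerically y/x = 0.447214, so x* = 120/(1 + 10·0.447214) = 21.9293 and y* = 0.447214·21.9293 = 9.8071.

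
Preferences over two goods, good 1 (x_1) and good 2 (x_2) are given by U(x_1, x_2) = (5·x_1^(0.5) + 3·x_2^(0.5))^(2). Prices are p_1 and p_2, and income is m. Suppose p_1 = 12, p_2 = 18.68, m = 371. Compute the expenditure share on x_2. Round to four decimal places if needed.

MU_x_1 ∝ 5·x_1^(-0.5), MU_x_2 ∝ 3·x_2^(-0.5), so MRS = (5/3)·(x_2/x_1)^(0.5) = p_1/p_2.
Hence x_2/x_1 = ((3/5)·p_1/p_2)^(1/(0.5)), i.e. raised to the 2 power.
With the ratio pinned down, the budget gives x_1* = m/(p_1 + p_2·(x_2/x_1)) and x_2* = (x_2/x_1)·x_1*.
Numerically x_2/x_1 = 0.148563, so x_1* = 371/(12 + 18.68·0.148563) = 25.1097 and x_2* = 0.148563·25.1097 = 3.7304.
Expenditure on x_2: 18.68·3.7304 = 69.6835; share = 0.1878.

share on x_2 = 0.1878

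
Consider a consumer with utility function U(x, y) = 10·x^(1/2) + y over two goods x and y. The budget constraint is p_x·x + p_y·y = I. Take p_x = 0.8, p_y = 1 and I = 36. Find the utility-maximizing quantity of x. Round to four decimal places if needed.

x* = 39.0625

Set MRS = p_x/p_y: 5·x^(−1/2) = p_x/p_y.
Thus x* = (5·p_y/p_x)² — independent of I — with the rest of income spent on y.
Plugging in: x* = (5·1/0.8)² = 39.0625.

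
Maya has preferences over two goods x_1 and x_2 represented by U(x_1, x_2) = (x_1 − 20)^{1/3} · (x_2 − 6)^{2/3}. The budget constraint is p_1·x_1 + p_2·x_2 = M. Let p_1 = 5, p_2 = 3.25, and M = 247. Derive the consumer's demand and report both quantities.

x_1* = 28.5, x_2* = 32.1538

MRS = (1/2)·(x_2−6)/(x_1−20). Tangency with p_1/p_2 gives x_2−6 = 2·(p_1/p_2)·(x_1−20).
After buying the subsistence bundle (20, 6), a share 1/3 of the remaining income goes to x_1: x_1* = 20 + 1/3·(M − 20p_1 − 6p_2)/p_1.
Discretionary income = 247 − 20·5 − 6·3.25 = 127.5; x_1* = 20 + 1/3·127.5/5 = 28.5; x_2* = 6 + 2/3·127.5/3.25 = 32.1538.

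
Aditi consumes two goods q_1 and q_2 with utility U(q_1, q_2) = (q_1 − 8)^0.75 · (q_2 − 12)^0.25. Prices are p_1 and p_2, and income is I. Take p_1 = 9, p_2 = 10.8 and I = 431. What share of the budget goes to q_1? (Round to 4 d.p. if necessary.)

share on q_1 = 0.5662

This is Cobb-Douglas in (q_1−8, q_2−12): tangency gives 0.75·p_2·(q_2−12) = 0.25·p_1·(q_1−8).
Substituting into the budget: q_1* = 8 + 0.75·(I − 8·p_1 − 12·p_2)/p_1, and q_2* = 12 + 0.25·(…)/p_2.
Discretionary income = 431 − 8·9 − 12·10.8 = 229.4; q_1* = 8 + 0.75·229.4/9 = 27.1167; q_2* = 12 + 0.25·229.4/10.8 = 17.3102.
Expenditure on q_1: 9·27.1167 = 244.05; share = 0.5662.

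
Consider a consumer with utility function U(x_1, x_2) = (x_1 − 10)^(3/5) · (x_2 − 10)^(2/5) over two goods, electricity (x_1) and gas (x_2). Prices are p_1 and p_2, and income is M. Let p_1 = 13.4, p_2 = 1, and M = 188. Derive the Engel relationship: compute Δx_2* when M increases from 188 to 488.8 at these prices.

Δx_2* = 120.32

Discretionary income = 188 − 10·13.4 − 10·1 = 44; x_2* = 10 + 0.4·44/1 = 27.6.
At M' = 488.8: x_2* = 147.92. Change: 147.92 − 27.6 = 120.32.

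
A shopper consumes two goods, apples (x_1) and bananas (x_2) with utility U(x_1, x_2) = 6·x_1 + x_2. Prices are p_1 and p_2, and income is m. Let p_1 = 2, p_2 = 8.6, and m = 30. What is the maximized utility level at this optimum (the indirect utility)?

x_1 gives more utility per dollar, so spend all income on x_1: x_1* = m/p_1, x_2* = 0.
Numerically: x_1* = 15, x_2* = 0.
Utility at the optimum: U(15, 0) = 90.

V = 90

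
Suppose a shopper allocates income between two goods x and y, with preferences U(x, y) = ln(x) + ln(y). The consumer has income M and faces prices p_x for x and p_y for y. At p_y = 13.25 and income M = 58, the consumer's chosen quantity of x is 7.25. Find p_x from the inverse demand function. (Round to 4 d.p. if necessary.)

p_x = 4

The MRS is y/x. Set MRS = p_x/p_y.
Rearranging, p_y·y = p_x·x. Substituting into the budget gives p_x·x·(1 + 1) = M.
Demand: x*(p_x,p_y,M) = 0.5·M/p_x and y* = 0.5·M/p_y.
Set x* = 7.25 in the demand function and solve for p_x: p_x = 4.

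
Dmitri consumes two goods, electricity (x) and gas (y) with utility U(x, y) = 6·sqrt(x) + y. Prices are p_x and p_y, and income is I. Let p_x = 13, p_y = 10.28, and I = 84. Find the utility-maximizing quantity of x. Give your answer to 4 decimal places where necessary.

Set MRS = p_x/p_y: 3·x^(−1/2) = p_x/p_y.
Thus x* = (3·p_y/p_x)² — independent of I — with the rest of income spent on y.
Plugging in: x* = (3·10.28/13)² = 5.6278.

x* = 5.6278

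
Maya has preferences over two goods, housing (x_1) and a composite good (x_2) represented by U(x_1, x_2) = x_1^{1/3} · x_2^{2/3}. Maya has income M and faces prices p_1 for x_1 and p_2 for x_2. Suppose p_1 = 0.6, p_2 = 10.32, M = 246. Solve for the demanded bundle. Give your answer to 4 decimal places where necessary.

MU_x_1/MU_x_2 = (1/3·x_2)/(2/3·x_1); tangency sets this equal to p_1/p_2.
Rearranging, p_2·x_2 = 2·p_1·x_1. Substituting into the budget gives p_1·x_1·(1 + 2) = M.
Demand: x_1*(p_1,p_2,M) = 1/3·M/p_1 and x_2* = 2/3·M/p_2.
At p_1=0.6, p_2=10.32, M=246: x_1* = 1/3·246/0.6 = 136.6667, x_2* = 15.8915.

x_1* = 136.6667, x_2* = 15.8915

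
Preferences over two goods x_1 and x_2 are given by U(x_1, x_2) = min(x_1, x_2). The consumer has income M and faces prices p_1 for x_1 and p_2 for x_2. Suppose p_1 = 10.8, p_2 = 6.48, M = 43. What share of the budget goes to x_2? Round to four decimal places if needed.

With perfect complements, no substitution: consume in ratio x_1:x_2 = 1:1.
Budget: p_1·x_1 + p_2·x_1 = M, so (p_1 + p_2)·x_1 = M.
Demand: x_1*(p_1,p_2,M) = M/(p_1 + p_2), x_2* = M/(p_1 + p_2).
Here 10.8 + 6.48 = 17.28, giving x_1* = 2.4884 and x_2* = 2.4884.
Expenditure on x_2: 6.48·2.4884 = 16.125; share = 0.375.

share on x_2 = 0.375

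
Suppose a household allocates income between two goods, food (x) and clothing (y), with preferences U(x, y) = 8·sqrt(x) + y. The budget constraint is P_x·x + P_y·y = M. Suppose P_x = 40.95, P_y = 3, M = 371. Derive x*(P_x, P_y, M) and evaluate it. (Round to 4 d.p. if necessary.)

MU_x = 4/√x, MU_y = 1. Tangency: 4/√x = P_x/P_y.
Solve: √x = 4·P_y/P_x, so x*(P_x,P_y) = (4·P_y/P_x)², and y* = (M − P_x·x*)/P_y.
Plugging in: x* = (4·3/40.95)² = 0.0859.

x* = 0.0859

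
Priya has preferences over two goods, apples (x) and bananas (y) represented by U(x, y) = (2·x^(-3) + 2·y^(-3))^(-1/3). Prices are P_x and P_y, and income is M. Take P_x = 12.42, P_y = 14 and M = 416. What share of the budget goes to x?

With the ratio pinned down, the budget gives x* = M/(P_x + P_y·(y/x)) and y* = (y/x)·x*.
Numerically y/x = 0.970506, so x* = 416/(12.42 + 14·0.970506) = 15.9956 and y* = 0.970506·15.9956 = 15.5239.
Expenditure on x: 12.42·15.9956 = 198.6658; share = 0.4776.

share on x = 0.4776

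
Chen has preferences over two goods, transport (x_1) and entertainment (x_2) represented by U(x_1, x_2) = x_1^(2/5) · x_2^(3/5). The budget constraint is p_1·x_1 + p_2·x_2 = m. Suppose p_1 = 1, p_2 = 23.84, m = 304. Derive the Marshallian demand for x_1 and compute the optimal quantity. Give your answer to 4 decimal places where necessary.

Demand: x_1*(p_1,p_2,m) = 0.4·m/p_1 and x_2* = 0.6·m/p_2.
At p_1=1, p_2=23.84, m=304: x_1* = 0.4·304/1 = 121.6.

x_1* = 121.6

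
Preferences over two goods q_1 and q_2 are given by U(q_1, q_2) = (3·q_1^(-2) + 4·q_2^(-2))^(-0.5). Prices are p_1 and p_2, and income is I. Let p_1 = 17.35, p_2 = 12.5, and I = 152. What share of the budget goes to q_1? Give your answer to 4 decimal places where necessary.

With the ratio pinned down, the budget gives q_1* = I/(p_1 + p_2·(q_2/q_1)) and q_2* = (q_2/q_1)·q_1*.
Numerically q_2/q_1 = 1.227748, so q_1* = 152/(17.35 + 12.5·1.227748) = 4.6488 and q_2* = 1.227748·4.6488 = 5.7075.
Expenditure on q_1: 17.35·4.6488 = 80.6561; share = 0.5306.

share on q_1 = 0.5306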